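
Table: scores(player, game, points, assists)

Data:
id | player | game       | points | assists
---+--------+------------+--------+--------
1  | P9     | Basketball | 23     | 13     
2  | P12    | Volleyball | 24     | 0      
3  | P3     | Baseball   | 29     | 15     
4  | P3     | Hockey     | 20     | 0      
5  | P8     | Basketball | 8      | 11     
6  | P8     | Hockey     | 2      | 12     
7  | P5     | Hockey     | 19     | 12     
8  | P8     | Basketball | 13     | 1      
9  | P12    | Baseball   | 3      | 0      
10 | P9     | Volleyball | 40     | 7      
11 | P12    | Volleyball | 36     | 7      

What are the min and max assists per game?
SELECT game, MIN(assists), MAX(assists)
FROM scores
GROUP BY game

Result:
  Baseball: min=0, max=15
  Basketball: min=1, max=13
  Hockey: min=0, max=12
  Volleyball: min=0, max=7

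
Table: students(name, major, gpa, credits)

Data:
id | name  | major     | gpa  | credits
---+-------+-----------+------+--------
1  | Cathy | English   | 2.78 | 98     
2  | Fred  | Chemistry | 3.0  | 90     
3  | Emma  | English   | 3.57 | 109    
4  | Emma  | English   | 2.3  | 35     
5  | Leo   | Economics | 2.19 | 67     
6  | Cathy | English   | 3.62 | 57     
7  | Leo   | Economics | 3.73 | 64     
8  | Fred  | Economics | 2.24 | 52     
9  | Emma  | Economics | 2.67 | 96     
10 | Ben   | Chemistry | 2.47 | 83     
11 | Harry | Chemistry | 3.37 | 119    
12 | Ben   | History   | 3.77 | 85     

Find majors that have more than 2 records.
SELECT major, COUNT(*) as cnt
FROM students
GROUP BY major
HAVING COUNT(*) > 2

Result:
  Chemistry: 3
  Economics: 4
  English: 4

Note: HAVING filters groups after aggregation, WHERE filters rows before.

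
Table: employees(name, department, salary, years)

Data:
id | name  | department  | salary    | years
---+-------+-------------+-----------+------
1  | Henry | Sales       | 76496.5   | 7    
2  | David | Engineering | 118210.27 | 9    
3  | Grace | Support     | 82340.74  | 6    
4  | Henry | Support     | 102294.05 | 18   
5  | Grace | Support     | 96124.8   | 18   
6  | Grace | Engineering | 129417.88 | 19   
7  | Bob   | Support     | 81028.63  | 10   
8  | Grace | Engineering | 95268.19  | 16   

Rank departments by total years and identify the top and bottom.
SELECT department, SUM(years)
FROM employees
GROUP BY department
ORDER BY SUM(years)

All groups:
  Sales: 7
  Engineering: 44
  Support: 52

Highest: Support (52)
Lowest: Sales (7)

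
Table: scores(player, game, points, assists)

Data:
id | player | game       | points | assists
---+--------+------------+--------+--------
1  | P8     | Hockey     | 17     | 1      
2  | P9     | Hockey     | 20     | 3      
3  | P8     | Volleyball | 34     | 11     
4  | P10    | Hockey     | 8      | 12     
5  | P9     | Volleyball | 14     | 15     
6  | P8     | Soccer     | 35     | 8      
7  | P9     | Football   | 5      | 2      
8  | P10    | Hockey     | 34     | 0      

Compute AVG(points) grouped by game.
SELECT game, AVG(points) as result
FROM scores
GROUP BY game

Result:
  Football: 5.00
  Hockey: 19.75
  Soccer: 35.00
  Volleyball: 24.00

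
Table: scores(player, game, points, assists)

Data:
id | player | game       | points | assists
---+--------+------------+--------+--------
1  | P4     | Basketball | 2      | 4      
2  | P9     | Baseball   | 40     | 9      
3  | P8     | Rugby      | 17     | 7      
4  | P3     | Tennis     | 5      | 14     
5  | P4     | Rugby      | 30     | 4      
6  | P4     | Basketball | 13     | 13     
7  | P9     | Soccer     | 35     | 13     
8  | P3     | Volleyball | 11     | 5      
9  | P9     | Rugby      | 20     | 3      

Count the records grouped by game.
SELECT game, COUNT(*) as count
FROM scores
GROUP BY game

Result:
  Baseball: 1
  Basketball: 2
  Rugby: 3
  Soccer: 1
  Tennis: 1
  Volleyball: 1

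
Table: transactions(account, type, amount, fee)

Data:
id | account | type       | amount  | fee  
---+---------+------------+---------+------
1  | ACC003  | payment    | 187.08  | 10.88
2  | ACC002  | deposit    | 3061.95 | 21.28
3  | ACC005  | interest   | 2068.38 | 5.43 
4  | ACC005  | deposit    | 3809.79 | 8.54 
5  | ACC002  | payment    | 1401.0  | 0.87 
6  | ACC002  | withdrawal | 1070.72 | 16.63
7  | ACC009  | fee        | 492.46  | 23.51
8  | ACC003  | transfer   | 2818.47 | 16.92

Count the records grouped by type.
SELECT type, COUNT(*) as count
FROM transactions
GROUP BY type

Result:
  deposit: 2
  fee: 1
  interest: 1
  payment: 2
  transfer: 1
  withdrawal: 1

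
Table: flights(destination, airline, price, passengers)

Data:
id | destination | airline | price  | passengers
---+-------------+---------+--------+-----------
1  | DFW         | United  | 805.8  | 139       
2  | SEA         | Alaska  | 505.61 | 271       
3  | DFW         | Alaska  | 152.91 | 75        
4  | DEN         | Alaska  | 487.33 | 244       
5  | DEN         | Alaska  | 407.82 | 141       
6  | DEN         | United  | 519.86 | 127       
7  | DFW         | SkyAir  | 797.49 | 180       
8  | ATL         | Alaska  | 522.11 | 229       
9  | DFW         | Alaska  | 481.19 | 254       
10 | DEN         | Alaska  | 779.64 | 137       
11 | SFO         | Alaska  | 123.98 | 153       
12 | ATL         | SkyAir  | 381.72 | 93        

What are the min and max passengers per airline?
SELECT airline, MIN(passengers), MAX(passengers)
FROM flights
GROUP BY airline

Result:
  Alaska: min=75, max=271
  SkyAir: min=93, max=180
  United: min=127, max=139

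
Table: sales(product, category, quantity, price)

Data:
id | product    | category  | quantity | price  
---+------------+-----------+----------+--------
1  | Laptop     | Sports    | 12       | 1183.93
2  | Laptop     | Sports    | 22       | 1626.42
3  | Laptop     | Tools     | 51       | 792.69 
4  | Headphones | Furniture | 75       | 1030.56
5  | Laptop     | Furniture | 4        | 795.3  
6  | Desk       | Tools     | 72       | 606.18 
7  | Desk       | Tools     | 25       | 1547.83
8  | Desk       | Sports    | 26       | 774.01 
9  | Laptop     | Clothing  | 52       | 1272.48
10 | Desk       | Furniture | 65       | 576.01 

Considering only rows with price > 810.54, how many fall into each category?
SELECT category, COUNT(*)
FROM sales
WHERE price > 810.54
GROUP BY category

Note: WHERE filters rows before grouping.

Result:
  Clothing: 1
  Furniture: 1
  Sports: 2
  Tools: 1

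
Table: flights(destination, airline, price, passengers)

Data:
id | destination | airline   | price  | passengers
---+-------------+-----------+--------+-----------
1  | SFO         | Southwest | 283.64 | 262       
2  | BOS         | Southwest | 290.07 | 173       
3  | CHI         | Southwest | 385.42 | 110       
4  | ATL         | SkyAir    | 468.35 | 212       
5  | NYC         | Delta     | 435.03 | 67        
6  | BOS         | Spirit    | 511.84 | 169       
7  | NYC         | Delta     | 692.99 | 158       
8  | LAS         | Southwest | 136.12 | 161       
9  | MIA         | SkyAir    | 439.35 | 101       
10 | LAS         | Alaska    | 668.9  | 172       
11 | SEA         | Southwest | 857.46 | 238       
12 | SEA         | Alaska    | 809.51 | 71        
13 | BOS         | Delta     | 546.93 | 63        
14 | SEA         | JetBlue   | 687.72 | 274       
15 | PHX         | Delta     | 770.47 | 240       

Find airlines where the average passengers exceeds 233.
SELECT airline, AVG(passengers)
FROM flights
GROUP BY airline
HAVING AVG(passengers) > 233

Result:
  JetBlue: avg=274.00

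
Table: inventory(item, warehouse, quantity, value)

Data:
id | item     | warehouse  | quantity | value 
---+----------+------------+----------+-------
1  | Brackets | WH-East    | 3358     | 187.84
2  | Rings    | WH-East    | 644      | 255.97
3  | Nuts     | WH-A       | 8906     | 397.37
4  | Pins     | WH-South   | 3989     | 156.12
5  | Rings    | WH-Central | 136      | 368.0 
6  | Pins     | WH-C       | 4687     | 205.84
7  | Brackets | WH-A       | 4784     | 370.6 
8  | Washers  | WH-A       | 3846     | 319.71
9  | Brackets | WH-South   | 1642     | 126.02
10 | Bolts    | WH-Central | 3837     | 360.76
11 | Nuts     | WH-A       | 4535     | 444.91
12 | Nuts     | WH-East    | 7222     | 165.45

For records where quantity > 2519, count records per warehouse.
SELECT warehouse, COUNT(*)
FROM inventory
WHERE quantity > 2519
GROUP BY warehouse

Note: WHERE filters rows before grouping.

Result:
  WH-A: 4
  WH-C: 1
  WH-Central: 1
  WH-East: 2
  WH-South: 1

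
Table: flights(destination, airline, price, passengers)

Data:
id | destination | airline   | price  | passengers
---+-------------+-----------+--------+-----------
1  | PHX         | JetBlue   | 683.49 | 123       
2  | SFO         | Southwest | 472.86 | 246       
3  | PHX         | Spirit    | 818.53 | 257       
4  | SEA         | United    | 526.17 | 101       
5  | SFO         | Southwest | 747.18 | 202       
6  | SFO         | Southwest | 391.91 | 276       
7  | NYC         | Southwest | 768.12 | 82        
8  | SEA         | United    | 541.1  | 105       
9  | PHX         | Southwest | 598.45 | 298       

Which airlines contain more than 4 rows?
SELECT airline, COUNT(*) as cnt
FROM flights
GROUP BY airline
HAVING COUNT(*) > 4

Result:
  Southwest: 5

Note: HAVING filters groups after aggregation, WHERE filters rows before.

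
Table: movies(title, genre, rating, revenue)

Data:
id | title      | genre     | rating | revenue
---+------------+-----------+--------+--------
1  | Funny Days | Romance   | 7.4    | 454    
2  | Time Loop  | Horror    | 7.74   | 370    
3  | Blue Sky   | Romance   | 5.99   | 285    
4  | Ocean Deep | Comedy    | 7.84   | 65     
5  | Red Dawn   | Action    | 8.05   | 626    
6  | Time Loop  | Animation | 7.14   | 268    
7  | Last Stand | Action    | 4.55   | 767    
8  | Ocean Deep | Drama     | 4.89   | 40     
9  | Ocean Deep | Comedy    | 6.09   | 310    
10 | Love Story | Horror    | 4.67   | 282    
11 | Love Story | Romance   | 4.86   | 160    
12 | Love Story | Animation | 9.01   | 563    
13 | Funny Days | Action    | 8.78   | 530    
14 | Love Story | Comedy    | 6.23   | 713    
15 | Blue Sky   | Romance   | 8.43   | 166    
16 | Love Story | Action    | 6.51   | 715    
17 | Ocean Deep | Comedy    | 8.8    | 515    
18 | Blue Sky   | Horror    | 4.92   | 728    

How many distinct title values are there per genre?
SELECT genre, COUNT(DISTINCT title)
FROM movies
GROUP BY genre

Result:
  Action: 4 distinct
  Animation: 2 distinct
  Comedy: 2 distinct
  Drama: 1 distinct
  Horror: 3 distinct
  Romance: 3 distinct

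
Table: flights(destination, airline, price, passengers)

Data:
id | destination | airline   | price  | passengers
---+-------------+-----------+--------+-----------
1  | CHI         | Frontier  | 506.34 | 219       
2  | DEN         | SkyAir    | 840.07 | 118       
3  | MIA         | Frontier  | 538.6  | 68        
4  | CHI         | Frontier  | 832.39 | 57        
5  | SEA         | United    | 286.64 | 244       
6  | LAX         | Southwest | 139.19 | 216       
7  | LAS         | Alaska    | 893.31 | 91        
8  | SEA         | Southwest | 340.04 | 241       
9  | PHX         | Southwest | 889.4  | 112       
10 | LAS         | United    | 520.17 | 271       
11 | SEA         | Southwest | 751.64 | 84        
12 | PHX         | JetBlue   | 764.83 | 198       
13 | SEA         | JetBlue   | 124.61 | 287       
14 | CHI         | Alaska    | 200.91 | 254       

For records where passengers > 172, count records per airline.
SELECT airline, COUNT(*)
FROM flights
WHERE passengers > 172
GROUP BY airline

Note: WHERE filters rows before grouping.

Result:
  Alaska: 1
  Frontier: 1
  JetBlue: 2
  Southwest: 2
  United: 2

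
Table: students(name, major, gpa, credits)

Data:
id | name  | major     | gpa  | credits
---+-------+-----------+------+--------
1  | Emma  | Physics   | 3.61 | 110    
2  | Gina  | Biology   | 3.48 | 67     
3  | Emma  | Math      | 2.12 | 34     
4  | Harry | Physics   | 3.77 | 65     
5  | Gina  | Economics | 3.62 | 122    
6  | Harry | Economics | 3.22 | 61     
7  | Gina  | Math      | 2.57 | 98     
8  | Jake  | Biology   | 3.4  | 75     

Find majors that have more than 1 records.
SELECT major, COUNT(*) as cnt
FROM students
GROUP BY major
HAVING COUNT(*) > 1

Result:
  Biology: 2
  Economics: 2
  Math: 2
  Physics: 2

Note: HAVING filters groups after aggregation, WHERE filters rows before.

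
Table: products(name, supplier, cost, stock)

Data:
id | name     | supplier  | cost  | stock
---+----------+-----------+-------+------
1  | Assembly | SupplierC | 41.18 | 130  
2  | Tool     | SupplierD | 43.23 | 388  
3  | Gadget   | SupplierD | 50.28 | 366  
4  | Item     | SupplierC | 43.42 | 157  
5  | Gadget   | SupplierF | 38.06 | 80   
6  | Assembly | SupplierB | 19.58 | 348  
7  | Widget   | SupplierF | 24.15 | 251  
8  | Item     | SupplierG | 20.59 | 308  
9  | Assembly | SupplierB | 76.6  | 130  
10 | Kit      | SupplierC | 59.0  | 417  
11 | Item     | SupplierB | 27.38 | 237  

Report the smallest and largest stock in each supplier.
SELECT supplier, MIN(stock), MAX(stock)
FROM products
GROUP BY supplier

Result:
  SupplierB: min=130, max=348
  SupplierC: min=130, max=417
  SupplierD: min=366, max=388
  SupplierF: min=80, max=251
  SupplierG: min=308, max=308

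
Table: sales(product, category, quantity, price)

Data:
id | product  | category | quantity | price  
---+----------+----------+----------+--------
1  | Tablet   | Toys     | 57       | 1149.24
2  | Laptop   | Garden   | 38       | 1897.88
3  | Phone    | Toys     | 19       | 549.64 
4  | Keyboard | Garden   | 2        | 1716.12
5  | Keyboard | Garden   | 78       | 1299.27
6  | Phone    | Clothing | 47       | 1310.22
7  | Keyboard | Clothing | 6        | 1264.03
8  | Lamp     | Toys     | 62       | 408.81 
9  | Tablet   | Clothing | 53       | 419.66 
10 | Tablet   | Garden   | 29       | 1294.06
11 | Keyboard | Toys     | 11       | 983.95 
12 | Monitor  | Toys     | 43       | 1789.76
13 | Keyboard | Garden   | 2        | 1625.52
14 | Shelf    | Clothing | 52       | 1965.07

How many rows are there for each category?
SELECT category, COUNT(*) as count
FROM sales
GROUP BY category

Result:
  Clothing: 4
  Garden: 5
  Toys: 5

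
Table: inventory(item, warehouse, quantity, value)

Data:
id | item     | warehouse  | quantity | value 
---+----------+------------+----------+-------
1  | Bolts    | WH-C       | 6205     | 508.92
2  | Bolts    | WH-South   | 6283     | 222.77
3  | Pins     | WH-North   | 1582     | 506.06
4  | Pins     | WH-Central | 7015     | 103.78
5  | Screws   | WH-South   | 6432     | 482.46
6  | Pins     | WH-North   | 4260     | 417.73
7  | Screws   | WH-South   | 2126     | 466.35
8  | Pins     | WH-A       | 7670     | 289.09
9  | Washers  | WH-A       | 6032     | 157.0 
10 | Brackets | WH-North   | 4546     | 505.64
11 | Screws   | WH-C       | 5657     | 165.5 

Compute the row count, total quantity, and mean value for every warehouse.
SELECT warehouse,
       COUNT(*) as cnt,
       SUM(quantity) as total_quantity,
       AVG(value) as avg_value
FROM inventory
GROUP BY warehouse

Result:
  WH-A: 2 records, 13702 total quantity, 223.05 avg value
  WH-C: 2 records, 11862 total quantity, 337.21 avg value
  WH-Central: 1 records, 7015 total quantity, 103.78 avg value
  WH-North: 3 records, 10388 total quantity, 476.48 avg value
  WH-South: 3 records, 14841 total quantity, 390.53 avg value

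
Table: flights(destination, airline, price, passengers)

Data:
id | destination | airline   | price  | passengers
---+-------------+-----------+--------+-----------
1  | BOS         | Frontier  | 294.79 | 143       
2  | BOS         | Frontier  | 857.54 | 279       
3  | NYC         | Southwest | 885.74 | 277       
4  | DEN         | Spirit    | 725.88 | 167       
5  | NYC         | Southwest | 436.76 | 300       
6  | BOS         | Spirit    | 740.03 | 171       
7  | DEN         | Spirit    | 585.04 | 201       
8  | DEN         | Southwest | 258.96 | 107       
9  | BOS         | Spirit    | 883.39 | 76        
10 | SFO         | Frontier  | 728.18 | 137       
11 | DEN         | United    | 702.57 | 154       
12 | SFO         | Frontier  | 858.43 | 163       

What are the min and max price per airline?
SELECT airline, MIN(price), MAX(price)
FROM flights
GROUP BY airline

Result:
  Frontier: min=294.79, max=858.43
  Southwest: min=258.96, max=885.74
  Spirit: min=585.04, max=883.39
  United: min=702.57, max=702.57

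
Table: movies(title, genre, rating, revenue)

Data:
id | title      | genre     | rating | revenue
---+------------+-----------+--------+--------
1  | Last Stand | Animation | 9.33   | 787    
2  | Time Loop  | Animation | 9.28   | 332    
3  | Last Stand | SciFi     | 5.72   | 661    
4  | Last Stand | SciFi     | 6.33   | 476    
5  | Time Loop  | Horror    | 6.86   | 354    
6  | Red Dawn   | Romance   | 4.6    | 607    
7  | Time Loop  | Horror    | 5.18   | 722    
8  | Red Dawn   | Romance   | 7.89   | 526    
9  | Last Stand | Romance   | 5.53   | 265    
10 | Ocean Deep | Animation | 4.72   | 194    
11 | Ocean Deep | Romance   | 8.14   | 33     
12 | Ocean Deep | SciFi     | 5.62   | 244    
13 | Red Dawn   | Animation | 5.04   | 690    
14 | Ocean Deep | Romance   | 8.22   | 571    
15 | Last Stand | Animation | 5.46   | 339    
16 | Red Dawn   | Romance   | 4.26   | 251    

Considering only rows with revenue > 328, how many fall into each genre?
SELECT genre, COUNT(*)
FROM movies
WHERE revenue > 328
GROUP BY genre

Note: WHERE filters rows before grouping.

Result:
  Animation: 4
  Horror: 2
  Romance: 3
  SciFi: 2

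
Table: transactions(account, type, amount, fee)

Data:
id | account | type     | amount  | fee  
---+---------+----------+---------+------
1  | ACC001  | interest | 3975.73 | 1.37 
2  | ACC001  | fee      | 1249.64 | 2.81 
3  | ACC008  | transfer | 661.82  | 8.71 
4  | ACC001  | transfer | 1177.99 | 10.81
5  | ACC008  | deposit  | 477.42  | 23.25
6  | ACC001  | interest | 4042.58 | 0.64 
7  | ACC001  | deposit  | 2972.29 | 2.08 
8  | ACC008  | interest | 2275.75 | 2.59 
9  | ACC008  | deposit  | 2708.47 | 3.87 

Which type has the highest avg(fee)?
SELECT type, AVG(fee) as val
FROM transactions
GROUP BY type
ORDER BY val DESC
LIMIT 1

Result: transfer with avg(fee) = 9.76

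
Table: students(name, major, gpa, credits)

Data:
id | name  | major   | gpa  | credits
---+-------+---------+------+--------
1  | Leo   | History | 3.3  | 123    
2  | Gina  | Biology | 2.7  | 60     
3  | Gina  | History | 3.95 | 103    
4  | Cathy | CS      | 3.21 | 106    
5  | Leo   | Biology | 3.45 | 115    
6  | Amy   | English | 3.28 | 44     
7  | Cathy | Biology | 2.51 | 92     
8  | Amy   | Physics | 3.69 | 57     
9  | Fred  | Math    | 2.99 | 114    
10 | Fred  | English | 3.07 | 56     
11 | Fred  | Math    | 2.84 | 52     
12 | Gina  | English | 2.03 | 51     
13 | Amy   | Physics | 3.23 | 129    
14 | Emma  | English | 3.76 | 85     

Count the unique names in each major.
SELECT major, COUNT(DISTINCT name)
FROM students
GROUP BY major

Result:
  Biology: 3 distinct
  CS: 1 distinct
  English: 4 distinct
  History: 2 distinct
  Math: 1 distinct
  Physics: 1 distinct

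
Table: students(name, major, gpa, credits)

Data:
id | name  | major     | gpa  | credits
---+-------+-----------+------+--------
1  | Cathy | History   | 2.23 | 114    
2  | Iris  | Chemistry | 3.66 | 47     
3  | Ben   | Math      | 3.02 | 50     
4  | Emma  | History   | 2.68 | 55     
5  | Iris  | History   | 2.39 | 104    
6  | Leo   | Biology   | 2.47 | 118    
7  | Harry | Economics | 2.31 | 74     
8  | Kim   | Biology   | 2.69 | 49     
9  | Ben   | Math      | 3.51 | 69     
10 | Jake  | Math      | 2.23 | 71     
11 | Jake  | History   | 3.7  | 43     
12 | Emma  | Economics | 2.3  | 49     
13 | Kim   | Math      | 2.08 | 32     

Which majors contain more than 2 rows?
SELECT major, COUNT(*) as cnt
FROM students
GROUP BY major
HAVING COUNT(*) > 2

Result:
  History: 4
  Math: 4

Note: HAVING filters groups after aggregation, WHERE filters rows before.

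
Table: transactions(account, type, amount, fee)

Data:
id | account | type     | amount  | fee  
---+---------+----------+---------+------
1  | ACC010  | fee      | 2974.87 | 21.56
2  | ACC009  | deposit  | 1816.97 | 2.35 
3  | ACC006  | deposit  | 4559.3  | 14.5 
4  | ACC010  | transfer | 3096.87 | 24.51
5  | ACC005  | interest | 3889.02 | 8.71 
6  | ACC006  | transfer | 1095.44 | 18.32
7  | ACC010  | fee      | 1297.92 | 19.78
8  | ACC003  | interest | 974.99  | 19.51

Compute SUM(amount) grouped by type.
SELECT type, SUM(amount) as result
FROM transactions
GROUP BY type

Result:
  deposit: 6376.27
  fee: 4272.79
  interest: 4864.01
  transfer: 4192.31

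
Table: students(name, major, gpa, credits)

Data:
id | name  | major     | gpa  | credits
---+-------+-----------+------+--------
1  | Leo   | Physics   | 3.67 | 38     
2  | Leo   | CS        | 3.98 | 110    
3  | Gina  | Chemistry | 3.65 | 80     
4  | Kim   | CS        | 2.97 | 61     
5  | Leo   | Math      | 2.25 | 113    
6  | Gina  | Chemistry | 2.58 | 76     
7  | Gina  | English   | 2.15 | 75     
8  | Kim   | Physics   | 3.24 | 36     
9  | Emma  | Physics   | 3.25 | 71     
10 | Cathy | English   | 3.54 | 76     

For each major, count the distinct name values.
SELECT major, COUNT(DISTINCT name)
FROM students
GROUP BY major

Result:
  CS: 2 distinct
  Chemistry: 1 distinct
  English: 2 distinct
  Math: 1 distinct
  Physics: 3 distinct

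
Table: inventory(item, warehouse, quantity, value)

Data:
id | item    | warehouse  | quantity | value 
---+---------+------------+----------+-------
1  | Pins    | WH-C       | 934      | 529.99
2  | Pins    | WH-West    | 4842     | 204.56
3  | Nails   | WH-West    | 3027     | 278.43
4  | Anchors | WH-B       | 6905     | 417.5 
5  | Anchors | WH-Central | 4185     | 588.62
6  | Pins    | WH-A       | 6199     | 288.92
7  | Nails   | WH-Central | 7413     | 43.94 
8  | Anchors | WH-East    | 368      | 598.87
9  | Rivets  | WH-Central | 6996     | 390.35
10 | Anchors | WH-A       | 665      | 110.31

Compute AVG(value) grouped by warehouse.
SELECT warehouse, AVG(value) as result
FROM inventory
GROUP BY warehouse

Result:
  WH-A: 199.62
  WH-B: 417.50
  WH-C: 529.99
  WH-Central: 340.97
  WH-East: 598.87
  WH-West: 241.50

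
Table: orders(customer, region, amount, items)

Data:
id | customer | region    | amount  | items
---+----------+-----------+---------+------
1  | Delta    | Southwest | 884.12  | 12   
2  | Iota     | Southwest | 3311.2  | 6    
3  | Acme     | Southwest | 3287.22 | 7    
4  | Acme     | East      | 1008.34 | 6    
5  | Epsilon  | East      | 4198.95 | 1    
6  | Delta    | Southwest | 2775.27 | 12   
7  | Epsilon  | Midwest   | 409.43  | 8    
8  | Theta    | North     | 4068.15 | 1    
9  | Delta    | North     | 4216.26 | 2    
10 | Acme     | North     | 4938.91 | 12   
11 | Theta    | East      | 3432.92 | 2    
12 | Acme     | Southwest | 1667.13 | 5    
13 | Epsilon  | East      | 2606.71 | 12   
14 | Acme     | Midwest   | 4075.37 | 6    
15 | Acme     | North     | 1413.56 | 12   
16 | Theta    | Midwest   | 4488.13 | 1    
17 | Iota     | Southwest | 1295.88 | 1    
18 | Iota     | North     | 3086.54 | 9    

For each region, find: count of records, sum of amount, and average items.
SELECT region,
       COUNT(*) as cnt,
       SUM(amount) as total_amount,
       AVG(items) as avg_items
FROM orders
GROUP BY region

Result:
  East: 4 records, 11246.92 total amount, 5.25 avg items
  Midwest: 3 records, 8972.93 total amount, 5.00 avg items
  North: 5 records, 17723.42 total amount, 7.20 avg items
  Southwest: 6 records, 13220.82 total amount, 7.17 avg items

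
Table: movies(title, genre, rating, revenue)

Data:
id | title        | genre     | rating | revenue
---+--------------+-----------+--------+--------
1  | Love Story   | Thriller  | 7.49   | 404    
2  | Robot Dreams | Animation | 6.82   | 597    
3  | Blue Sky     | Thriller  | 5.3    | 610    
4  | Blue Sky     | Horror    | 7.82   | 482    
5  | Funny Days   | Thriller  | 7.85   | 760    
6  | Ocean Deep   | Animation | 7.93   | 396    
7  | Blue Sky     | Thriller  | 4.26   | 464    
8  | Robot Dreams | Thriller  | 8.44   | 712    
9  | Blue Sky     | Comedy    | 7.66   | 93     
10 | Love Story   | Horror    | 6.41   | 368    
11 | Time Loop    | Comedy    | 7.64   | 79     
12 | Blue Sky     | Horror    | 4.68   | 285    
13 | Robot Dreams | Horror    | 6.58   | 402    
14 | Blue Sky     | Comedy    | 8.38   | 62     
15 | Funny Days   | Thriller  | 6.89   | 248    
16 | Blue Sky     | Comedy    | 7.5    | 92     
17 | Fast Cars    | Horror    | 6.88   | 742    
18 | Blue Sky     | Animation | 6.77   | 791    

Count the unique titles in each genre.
SELECT genre, COUNT(DISTINCT title)
FROM movies
GROUP BY genre

Result:
  Animation: 3 distinct
  Comedy: 2 distinct
  Horror: 4 distinct
  Thriller: 4 distinct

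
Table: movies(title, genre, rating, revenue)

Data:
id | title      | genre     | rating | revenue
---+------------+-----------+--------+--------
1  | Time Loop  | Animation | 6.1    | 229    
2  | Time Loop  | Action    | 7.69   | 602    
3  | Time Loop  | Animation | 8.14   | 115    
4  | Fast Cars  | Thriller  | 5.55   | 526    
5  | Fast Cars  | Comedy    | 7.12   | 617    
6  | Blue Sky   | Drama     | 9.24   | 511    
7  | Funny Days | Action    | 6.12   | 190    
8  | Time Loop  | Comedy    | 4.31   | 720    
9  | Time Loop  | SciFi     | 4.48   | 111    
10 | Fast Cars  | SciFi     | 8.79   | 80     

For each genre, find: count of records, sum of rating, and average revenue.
SELECT genre,
       COUNT(*) as cnt,
       SUM(rating) as total_rating,
       AVG(revenue) as avg_revenue
FROM movies
GROUP BY genre

Result:
  Action: 2 records, 13.81 total rating, 396.00 avg revenue
  Animation: 2 records, 14.24 total rating, 172.00 avg revenue
  Comedy: 2 records, 11.43 total rating, 668.50 avg revenue
  Drama: 1 records, 9.24 total rating, 511.00 avg revenue
  SciFi: 2 records, 13.27 total rating, 95.50 avg revenue
  Thriller: 1 records, 5.55 total rating, 526.00 avg revenue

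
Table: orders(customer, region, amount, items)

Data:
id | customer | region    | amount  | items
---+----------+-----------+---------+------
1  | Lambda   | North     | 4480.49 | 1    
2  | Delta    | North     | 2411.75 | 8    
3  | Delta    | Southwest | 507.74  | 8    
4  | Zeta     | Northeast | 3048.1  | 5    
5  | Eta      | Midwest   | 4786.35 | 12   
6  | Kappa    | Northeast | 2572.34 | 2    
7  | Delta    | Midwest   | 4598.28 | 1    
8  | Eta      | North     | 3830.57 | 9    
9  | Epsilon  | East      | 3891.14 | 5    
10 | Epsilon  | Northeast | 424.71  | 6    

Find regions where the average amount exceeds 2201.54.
SELECT region, AVG(amount)
FROM orders
GROUP BY region
HAVING AVG(amount) > 2201.54

Result:
  East: avg=3891.14
  Midwest: avg=4692.32
  North: avg=3574.27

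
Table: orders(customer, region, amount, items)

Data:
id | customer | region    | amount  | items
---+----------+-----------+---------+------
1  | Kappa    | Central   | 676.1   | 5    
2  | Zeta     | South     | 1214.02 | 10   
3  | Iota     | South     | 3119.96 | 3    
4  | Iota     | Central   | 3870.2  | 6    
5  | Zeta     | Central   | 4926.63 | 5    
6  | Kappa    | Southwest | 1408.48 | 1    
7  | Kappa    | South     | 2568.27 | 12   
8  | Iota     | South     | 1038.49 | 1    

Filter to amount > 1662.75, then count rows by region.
SELECT region, COUNT(*)
FROM orders
WHERE amount > 1662.75
GROUP BY region

Note: WHERE filters rows before grouping.

Result:
  Central: 2
  South: 2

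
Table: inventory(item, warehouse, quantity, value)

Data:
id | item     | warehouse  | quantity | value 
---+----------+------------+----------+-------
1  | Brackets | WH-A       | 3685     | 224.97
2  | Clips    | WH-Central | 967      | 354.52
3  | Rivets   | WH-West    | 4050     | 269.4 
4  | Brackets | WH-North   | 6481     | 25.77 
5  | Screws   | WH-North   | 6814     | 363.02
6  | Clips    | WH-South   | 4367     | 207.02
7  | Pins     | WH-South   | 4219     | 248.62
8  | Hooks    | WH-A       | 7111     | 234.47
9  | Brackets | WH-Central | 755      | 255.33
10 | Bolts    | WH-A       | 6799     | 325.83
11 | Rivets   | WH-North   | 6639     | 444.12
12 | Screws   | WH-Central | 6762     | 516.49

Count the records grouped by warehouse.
SELECT warehouse, COUNT(*) as count
FROM inventory
GROUP BY warehouse

Result:
  WH-A: 3
  WH-Central: 3
  WH-North: 3
  WH-South: 2
  WH-West: 1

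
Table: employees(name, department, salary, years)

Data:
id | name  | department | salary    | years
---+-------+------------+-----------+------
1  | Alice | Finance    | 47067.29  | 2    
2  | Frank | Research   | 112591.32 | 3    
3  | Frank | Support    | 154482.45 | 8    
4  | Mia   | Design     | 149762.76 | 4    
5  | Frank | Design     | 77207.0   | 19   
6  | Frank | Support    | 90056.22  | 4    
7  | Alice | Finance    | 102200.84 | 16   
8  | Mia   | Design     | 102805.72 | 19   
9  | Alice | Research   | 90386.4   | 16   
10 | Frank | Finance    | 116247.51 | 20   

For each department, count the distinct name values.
SELECT department, COUNT(DISTINCT name)
FROM employees
GROUP BY department

Result:
  Design: 2 distinct
  Finance: 2 distinct
  Research: 2 distinct
  Support: 1 distinct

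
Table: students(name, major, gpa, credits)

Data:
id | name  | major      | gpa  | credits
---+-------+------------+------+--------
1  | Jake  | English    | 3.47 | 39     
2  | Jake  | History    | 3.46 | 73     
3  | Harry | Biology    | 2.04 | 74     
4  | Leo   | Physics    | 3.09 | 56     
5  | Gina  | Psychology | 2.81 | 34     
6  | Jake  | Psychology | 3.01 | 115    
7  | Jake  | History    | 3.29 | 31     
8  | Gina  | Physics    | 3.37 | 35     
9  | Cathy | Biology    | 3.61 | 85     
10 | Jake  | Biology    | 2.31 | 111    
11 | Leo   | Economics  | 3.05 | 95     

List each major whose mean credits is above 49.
SELECT major, AVG(credits)
FROM students
GROUP BY major
HAVING AVG(credits) > 49

Result:
  Biology: avg=90.00
  Economics: avg=95.00
  History: avg=52.00
  Psychology: avg=74.50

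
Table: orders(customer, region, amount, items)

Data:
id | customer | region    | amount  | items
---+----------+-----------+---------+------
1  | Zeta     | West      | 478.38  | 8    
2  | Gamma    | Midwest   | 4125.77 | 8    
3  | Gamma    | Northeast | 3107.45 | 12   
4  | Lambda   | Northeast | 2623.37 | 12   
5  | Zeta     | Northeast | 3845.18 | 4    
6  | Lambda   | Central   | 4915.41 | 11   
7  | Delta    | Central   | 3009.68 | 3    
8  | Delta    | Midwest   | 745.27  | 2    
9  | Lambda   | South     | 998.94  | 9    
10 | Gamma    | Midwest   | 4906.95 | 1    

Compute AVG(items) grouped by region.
SELECT region, AVG(items) as result
FROM orders
GROUP BY region

Result:
  Central: 7.00
  Midwest: 3.67
  Northeast: 9.33
  South: 9.00
  West: 8.00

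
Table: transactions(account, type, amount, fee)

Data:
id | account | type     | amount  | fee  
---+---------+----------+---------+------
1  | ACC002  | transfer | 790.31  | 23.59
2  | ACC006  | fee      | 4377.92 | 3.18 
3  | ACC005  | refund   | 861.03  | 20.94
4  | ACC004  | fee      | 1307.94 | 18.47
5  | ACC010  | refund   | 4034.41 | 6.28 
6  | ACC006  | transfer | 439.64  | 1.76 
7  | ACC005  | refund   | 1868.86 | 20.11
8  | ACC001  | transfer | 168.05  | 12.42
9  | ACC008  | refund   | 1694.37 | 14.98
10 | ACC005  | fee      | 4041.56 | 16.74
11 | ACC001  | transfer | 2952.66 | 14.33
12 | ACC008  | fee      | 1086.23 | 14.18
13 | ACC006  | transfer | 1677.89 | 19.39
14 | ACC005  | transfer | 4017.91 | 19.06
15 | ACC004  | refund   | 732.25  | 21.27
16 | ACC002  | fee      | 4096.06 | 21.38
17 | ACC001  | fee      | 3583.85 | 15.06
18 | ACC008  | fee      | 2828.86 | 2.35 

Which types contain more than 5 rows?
SELECT type, COUNT(*) as cnt
FROM transactions
GROUP BY type
HAVING COUNT(*) > 5

Result:
  fee: 7
  transfer: 6

Note: HAVING filters groups after aggregation, WHERE filters rows before.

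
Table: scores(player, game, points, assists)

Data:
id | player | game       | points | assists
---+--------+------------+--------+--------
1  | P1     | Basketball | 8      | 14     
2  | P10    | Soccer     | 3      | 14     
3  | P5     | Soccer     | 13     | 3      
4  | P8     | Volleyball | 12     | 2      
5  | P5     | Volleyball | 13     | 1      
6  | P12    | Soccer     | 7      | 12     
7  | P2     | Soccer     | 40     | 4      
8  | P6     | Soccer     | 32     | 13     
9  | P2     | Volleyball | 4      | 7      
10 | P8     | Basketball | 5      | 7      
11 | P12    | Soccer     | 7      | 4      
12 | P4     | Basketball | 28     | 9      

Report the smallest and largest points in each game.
SELECT game, MIN(points), MAX(points)
FROM scores
GROUP BY game

Result:
  Basketball: min=5, max=28
  Soccer: min=3, max=40
  Volleyball: min=4, max=13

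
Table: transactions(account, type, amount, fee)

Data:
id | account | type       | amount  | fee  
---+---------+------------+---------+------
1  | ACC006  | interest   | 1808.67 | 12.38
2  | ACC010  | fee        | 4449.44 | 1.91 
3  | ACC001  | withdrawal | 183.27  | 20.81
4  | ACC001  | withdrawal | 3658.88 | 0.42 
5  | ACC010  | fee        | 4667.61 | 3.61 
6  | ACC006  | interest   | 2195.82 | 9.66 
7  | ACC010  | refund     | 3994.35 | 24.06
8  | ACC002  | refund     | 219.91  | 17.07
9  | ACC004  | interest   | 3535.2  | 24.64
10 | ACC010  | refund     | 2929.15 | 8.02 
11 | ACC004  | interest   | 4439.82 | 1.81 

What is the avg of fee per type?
SELECT type, AVG(fee) as result
FROM transactions
GROUP BY type

Result:
  fee: 2.76
  interest: 12.12
  refund: 16.38
  withdrawal: 10.62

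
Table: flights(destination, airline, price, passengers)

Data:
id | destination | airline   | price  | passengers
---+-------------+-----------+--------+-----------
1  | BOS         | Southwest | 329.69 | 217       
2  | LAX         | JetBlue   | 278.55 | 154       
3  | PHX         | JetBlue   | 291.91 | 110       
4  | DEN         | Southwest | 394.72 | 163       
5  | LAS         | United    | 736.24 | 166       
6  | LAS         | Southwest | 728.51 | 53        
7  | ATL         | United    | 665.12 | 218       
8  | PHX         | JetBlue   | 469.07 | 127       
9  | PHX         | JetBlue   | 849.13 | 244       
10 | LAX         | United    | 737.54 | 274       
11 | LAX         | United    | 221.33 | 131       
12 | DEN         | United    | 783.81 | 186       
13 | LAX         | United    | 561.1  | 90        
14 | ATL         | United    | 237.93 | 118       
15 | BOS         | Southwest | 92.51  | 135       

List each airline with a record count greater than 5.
SELECT airline, COUNT(*) as cnt
FROM flights
GROUP BY airline
HAVING COUNT(*) > 5

Result:
  United: 7

Note: HAVING filters groups after aggregation, WHERE filters rows before.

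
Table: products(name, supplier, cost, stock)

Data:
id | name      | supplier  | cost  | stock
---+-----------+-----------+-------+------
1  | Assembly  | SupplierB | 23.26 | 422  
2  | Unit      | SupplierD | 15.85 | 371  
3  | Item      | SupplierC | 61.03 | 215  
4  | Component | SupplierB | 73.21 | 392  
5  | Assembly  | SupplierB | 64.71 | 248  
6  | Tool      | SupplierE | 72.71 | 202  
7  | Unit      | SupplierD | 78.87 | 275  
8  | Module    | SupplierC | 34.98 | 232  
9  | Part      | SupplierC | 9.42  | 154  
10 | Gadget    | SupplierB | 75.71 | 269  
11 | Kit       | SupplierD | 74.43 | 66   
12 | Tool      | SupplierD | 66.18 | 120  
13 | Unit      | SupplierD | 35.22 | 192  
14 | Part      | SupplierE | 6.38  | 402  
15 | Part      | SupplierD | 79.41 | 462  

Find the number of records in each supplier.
SELECT supplier, COUNT(*) as count
FROM products
GROUP BY supplier

Result:
  SupplierB: 4
  SupplierC: 3
  SupplierD: 6
  SupplierE: 2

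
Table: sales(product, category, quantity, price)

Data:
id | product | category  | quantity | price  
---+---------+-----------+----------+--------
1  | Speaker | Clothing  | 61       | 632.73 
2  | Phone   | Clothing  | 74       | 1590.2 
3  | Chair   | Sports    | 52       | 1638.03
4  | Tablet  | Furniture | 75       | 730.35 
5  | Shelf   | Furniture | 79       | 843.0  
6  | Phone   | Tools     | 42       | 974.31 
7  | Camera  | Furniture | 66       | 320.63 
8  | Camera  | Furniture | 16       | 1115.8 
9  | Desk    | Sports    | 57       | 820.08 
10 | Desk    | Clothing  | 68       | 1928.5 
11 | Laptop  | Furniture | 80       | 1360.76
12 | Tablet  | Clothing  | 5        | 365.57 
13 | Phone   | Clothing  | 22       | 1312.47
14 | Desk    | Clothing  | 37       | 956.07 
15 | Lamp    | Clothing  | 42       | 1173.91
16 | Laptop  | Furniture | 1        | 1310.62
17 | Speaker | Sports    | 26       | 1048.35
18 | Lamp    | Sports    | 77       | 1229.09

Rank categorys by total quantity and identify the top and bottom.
SELECT category, SUM(quantity)
FROM sales
GROUP BY category
ORDER BY SUM(quantity)

All groups:
  Tools: 42
  Sports: 212
  Clothing: 309
  Furniture: 317

Highest: Furniture (317)
Lowest: Tools (42)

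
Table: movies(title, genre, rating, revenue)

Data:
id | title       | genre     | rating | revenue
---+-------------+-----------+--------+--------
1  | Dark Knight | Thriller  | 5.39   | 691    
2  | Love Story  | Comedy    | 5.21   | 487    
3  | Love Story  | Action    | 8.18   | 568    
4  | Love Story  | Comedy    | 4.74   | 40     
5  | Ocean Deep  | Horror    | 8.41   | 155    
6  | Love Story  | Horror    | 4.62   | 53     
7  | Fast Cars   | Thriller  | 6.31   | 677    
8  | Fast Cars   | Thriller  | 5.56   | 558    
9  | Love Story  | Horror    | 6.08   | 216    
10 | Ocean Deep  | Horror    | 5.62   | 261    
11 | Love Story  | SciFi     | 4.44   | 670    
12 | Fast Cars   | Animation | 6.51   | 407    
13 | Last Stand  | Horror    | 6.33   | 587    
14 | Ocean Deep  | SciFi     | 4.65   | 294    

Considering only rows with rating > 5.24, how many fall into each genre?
SELECT genre, COUNT(*)
FROM movies
WHERE rating > 5.24
GROUP BY genre

Note: WHERE filters rows before grouping.

Result:
  Action: 1
  Animation: 1
  Horror: 4
  Thriller: 3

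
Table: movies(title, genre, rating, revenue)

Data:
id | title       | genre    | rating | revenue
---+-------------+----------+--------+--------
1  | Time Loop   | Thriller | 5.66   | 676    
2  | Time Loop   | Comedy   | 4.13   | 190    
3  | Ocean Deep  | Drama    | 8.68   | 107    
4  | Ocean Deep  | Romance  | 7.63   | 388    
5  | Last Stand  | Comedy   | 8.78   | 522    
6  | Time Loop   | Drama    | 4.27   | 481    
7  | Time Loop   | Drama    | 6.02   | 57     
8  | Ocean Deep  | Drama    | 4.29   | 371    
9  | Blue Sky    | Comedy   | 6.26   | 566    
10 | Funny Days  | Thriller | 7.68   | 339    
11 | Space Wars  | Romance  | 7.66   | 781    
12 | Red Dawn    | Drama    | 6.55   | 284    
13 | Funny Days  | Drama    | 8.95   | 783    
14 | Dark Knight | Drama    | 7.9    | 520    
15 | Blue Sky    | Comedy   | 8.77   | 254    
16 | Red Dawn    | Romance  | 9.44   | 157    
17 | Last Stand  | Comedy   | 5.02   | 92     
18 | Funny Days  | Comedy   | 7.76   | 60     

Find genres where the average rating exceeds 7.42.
SELECT genre, AVG(rating)
FROM movies
GROUP BY genre
HAVING AVG(rating) > 7.42

Result:
  Romance: avg=8.24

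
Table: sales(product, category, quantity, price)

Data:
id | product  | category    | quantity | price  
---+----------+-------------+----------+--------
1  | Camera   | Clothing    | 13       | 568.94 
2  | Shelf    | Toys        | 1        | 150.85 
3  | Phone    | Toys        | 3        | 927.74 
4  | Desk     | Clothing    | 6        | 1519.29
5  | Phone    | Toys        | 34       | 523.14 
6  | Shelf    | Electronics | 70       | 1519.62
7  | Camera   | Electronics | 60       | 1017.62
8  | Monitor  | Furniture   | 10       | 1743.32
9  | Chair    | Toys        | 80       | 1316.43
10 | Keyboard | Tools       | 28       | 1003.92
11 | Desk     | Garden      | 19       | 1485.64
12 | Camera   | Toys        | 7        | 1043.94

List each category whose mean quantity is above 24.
SELECT category, AVG(quantity)
FROM sales
GROUP BY category
HAVING AVG(quantity) > 24

Result:
  Electronics: avg=65.00
  Tools: avg=28.00
  Toys: avg=25.00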